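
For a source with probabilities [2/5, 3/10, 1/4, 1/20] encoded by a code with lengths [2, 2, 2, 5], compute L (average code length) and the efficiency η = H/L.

Average length L = Σ p_i × l_i = 2.1500 bits
Entropy H = 1.7660 bits
Efficiency η = H/L × 100% = 82.14%


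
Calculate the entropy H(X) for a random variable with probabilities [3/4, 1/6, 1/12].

H(X) = -Σ p(x) log₂ p(x)
  -3/4 × log₂(3/4) = 0.3113
  -1/6 × log₂(1/6) = 0.4308
  -1/12 × log₂(1/12) = 0.2987
H(X) = 1.0409 bits


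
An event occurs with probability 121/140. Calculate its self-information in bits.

Information content I(x) = -log₂(p(x))
I = -log₂(121/140) = -log₂(0.8643)
I = 0.2104 bits


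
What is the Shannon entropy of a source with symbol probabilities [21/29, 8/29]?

H(X) = -Σ p(x) log₂ p(x)
  -21/29 × log₂(21/29) = 0.3372
  -8/29 × log₂(8/29) = 0.5125
H(X) = 0.8498 bits


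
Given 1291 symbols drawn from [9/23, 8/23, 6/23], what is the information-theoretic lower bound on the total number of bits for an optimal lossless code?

Entropy H = 1.5653 bits/symbol
Minimum bits = H × n = 1.5653 × 1291
= 2020.85 bits


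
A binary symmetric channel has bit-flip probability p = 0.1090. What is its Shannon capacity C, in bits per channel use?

For BSC with error probability p:
C = 1 - H(p) where H(p) is binary entropy
H(0.1090) = -0.1090 × log₂(0.1090) - 0.8910 × log₂(0.8910)
H(p) = 0.4969
C = 1 - 0.4969 = 0.5031 bits/use


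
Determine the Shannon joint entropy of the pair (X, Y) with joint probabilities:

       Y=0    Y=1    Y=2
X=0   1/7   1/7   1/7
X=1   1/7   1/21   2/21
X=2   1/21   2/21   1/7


H(X,Y) = -Σ p(x,y) log₂ p(x,y)
  p(0,0)=1/7: -0.1429 × log₂(0.1429) = 0.4011
  p(0,1)=1/7: -0.1429 × log₂(0.1429) = 0.4011
  p(0,2)=1/7: -0.1429 × log₂(0.1429) = 0.4011
  p(1,0)=1/7: -0.1429 × log₂(0.1429) = 0.4011
  p(1,1)=1/21: -0.0476 × log₂(0.0476) = 0.2092
  p(1,2)=2/21: -0.0952 × log₂(0.0952) = 0.3231
  p(2,0)=1/21: -0.0476 × log₂(0.0476) = 0.2092
  p(2,1)=2/21: -0.0952 × log₂(0.0952) = 0.3231
  p(2,2)=1/7: -0.1429 × log₂(0.1429) = 0.4011
H(X,Y) = 3.0697 bits


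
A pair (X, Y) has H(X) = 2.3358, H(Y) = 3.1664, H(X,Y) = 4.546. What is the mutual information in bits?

I(X;Y) = H(X) + H(Y) - H(X,Y)
I(X;Y) = 2.3358 + 3.1664 - 4.546 = 0.9562 bits


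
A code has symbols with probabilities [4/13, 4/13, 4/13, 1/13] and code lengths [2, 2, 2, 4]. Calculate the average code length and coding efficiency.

Average length L = Σ p_i × l_i = 2.1538 bits
Entropy H = 1.8543 bits
Efficiency η = H/L × 100% = 86.09%


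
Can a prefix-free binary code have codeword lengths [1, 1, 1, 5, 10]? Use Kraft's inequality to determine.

Kraft inequality: Σ 2^(-l_i) ≤ 1 for prefix-free code
Calculating: 2^(-1) + 2^(-1) + 2^(-1) + 2^(-5) + 2^(-10)
= 0.5 + 0.5 + 0.5 + 0.03125 + 0.0009765625
= 1.5322
Since 1.5322 > 1, prefix-free code does not exist


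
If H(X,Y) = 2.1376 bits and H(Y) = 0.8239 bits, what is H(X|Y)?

Chain rule: H(X,Y) = H(X|Y) + H(Y)
H(X|Y) = H(X,Y) - H(Y) = 2.1376 - 0.8239 = 1.3137 bits


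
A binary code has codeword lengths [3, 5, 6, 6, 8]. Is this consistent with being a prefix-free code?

Kraft inequality: Σ 2^(-l_i) ≤ 1 for prefix-free code
Calculating: 2^(-3) + 2^(-5) + 2^(-6) + 2^(-6) + 2^(-8)
= 0.125 + 0.03125 + 0.015625 + 0.015625 + 0.00390625
= 0.1914
Since 0.1914 ≤ 1, prefix-free code exists


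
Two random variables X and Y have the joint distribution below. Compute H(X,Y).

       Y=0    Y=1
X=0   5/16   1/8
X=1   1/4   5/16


H(X,Y) = -Σ p(x,y) log₂ p(x,y)
  p(0,0)=5/16: -0.3125 × log₂(0.3125) = 0.5244
  p(0,1)=1/8: -0.1250 × log₂(0.1250) = 0.3750
  p(1,0)=1/4: -0.2500 × log₂(0.2500) = 0.5000
  p(1,1)=5/16: -0.3125 × log₂(0.3125) = 0.5244
H(X,Y) = 1.9238 bits


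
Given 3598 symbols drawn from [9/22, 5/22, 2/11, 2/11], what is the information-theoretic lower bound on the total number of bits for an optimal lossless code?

Entropy H = 1.9077 bits/symbol
Minimum bits = H × n = 1.9077 × 3598
= 6863.76 bits


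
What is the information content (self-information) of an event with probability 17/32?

Information content I(x) = -log₂(p(x))
I = -log₂(17/32) = -log₂(0.5312)
I = 0.9125 bits


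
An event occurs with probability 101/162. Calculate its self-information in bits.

Information content I(x) = -log₂(p(x))
I = -log₂(101/162) = -log₂(0.6235)
I = 0.6816 bits


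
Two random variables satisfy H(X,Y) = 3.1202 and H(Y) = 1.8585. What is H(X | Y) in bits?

Chain rule: H(X,Y) = H(X|Y) + H(Y)
H(X|Y) = H(X,Y) - H(Y) = 3.1202 - 1.8585 = 1.2617 bits


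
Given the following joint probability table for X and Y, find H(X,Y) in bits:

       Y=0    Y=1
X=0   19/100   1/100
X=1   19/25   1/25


H(X,Y) = -Σ p(x,y) log₂ p(x,y)
  p(0,0)=19/100: -0.1900 × log₂(0.1900) = 0.4552
  p(0,1)=1/100: -0.0100 × log₂(0.0100) = 0.0664
  p(1,0)=19/25: -0.7600 × log₂(0.7600) = 0.3009
  p(1,1)=1/25: -0.0400 × log₂(0.0400) = 0.1858
H(X,Y) = 1.0083 bits


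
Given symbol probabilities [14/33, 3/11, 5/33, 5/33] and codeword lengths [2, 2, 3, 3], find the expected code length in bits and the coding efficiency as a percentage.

Average length L = Σ p_i × l_i = 2.3030 bits
Entropy H = 1.8610 bits
Efficiency η = H/L × 100% = 80.81%


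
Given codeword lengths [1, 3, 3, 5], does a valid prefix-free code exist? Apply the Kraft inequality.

Kraft inequality: Σ 2^(-l_i) ≤ 1 for prefix-free code
Calculating: 2^(-1) + 2^(-3) + 2^(-3) + 2^(-5)
= 0.5 + 0.125 + 0.125 + 0.03125
= 0.7812
Since 0.7812 ≤ 1, prefix-free code exists


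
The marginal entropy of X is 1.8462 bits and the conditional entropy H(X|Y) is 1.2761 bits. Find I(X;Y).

I(X;Y) = H(X) - H(X|Y)
I(X;Y) = 1.8462 - 1.2761 = 0.5701 bits


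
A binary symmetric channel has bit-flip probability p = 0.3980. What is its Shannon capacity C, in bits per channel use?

For BSC with error probability p:
C = 1 - H(p) where H(p) is binary entropy
H(0.3980) = -0.3980 × log₂(0.3980) - 0.6020 × log₂(0.6020)
H(p) = 0.9698
C = 1 - 0.9698 = 0.0302 bits/use


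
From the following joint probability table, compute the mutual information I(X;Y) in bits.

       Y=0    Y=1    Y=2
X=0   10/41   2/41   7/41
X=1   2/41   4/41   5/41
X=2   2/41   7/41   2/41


H(X) = 1.5327, H(Y) = 1.5841, H(X,Y) = 2.9153
I(X;Y) = H(X) + H(Y) - H(X,Y) = 0.2015 bits


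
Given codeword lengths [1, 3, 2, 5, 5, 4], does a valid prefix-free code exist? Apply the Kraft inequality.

Kraft inequality: Σ 2^(-l_i) ≤ 1 for prefix-free code
Calculating: 2^(-1) + 2^(-3) + 2^(-2) + 2^(-5) + 2^(-5) + 2^(-4)
= 0.5 + 0.125 + 0.25 + 0.03125 + 0.03125 + 0.0625
= 1.0000
Since 1.0000 ≤ 1, prefix-free code exists


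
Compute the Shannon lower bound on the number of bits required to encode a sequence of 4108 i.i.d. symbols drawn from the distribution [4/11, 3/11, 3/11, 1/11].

Entropy H = 1.8676 bits/symbol
Minimum bits = H × n = 1.8676 × 4108
= 7672.24 bits


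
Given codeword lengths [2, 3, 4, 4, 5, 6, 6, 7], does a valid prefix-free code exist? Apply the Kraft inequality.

Kraft inequality: Σ 2^(-l_i) ≤ 1 for prefix-free code
Calculating: 2^(-2) + 2^(-3) + 2^(-4) + 2^(-4) + 2^(-5) + 2^(-6) + 2^(-6) + 2^(-7)
= 0.25 + 0.125 + 0.0625 + 0.0625 + 0.03125 + 0.015625 + 0.015625 + 0.0078125
= 0.5703
Since 0.5703 ≤ 1, prefix-free code exists


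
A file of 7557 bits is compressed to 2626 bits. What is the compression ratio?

Compression ratio = Original / Compressed
= 7557 / 2626 = 2.88:1


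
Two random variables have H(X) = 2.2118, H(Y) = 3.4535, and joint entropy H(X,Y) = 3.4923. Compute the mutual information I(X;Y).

I(X;Y) = H(X) + H(Y) - H(X,Y)
I(X;Y) = 2.2118 + 3.4535 - 3.4923 = 2.173 bits


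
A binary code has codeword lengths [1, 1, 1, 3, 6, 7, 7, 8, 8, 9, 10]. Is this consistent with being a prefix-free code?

Kraft inequality: Σ 2^(-l_i) ≤ 1 for prefix-free code
Calculating: 2^(-1) + 2^(-1) + 2^(-1) + 2^(-3) + 2^(-6) + 2^(-7) + 2^(-7) + 2^(-8) + 2^(-8) + 2^(-9) + 2^(-10)
= 0.5 + 0.5 + 0.5 + 0.125 + 0.015625 + 0.0078125 + 0.0078125 + 0.00390625 + 0.00390625 + 0.001953125 + 0.0009765625
= 1.6670
Since 1.6670 > 1, prefix-free code does not exist


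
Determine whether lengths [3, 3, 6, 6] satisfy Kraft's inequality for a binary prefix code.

Kraft inequality: Σ 2^(-l_i) ≤ 1 for prefix-free code
Calculating: 2^(-3) + 2^(-3) + 2^(-6) + 2^(-6)
= 0.125 + 0.125 + 0.015625 + 0.015625
= 0.2812
Since 0.2812 ≤ 1, prefix-free code exists


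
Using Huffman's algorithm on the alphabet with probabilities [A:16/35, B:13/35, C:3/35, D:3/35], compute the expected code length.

Huffman tree construction:
Combine smallest probabilities repeatedly
Resulting codes:
  A: 0 (length 1)
  B: 11 (length 2)
  C: 100 (length 3)
  D: 101 (length 3)
Average length = Σ p(s) × length(s) = 1.7143 bits


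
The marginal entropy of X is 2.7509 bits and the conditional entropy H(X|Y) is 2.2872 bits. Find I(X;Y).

I(X;Y) = H(X) - H(X|Y)
I(X;Y) = 2.7509 - 2.2872 = 0.4637 bits


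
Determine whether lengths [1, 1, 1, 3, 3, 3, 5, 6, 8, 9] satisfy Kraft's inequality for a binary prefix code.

Kraft inequality: Σ 2^(-l_i) ≤ 1 for prefix-free code
Calculating: 2^(-1) + 2^(-1) + 2^(-1) + 2^(-3) + 2^(-3) + 2^(-3) + 2^(-5) + 2^(-6) + 2^(-8) + 2^(-9)
= 0.5 + 0.5 + 0.5 + 0.125 + 0.125 + 0.125 + 0.03125 + 0.015625 + 0.00390625 + 0.001953125
= 1.9277
Since 1.9277 > 1, prefix-free code does not exist


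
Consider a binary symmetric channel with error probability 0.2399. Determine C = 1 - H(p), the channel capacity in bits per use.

For BSC with error probability p:
C = 1 - H(p) where H(p) is binary entropy
H(0.2399) = -0.2399 × log₂(0.2399) - 0.7601 × log₂(0.7601)
H(p) = 0.7949
C = 1 - 0.7949 = 0.2051 bits/use


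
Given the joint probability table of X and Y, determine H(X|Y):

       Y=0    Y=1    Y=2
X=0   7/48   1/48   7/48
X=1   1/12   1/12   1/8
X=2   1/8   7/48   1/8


H(X|Y) = Σ_y p(y) H(X|Y=y)
  p(Y=0) = 17/48, H(X|Y=0) = 1.5486
  p(Y=1) = 1/4, H(X|Y=1) = 1.2807
  p(Y=2) = 19/48, H(X|Y=2) = 1.5810
H(X|Y) = 0.3542×1.5486 + 0.2500×1.2807 + 0.3958×1.5810 = 1.4944 bits


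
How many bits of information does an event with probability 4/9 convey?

Information content I(x) = -log₂(p(x))
I = -log₂(4/9) = -log₂(0.4444)
I = 1.1699 bits


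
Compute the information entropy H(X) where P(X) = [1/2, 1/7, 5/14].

H(X) = -Σ p(x) log₂ p(x)
  -1/2 × log₂(1/2) = 0.5000
  -1/7 × log₂(1/7) = 0.4011
  -5/14 × log₂(5/14) = 0.5305
H(X) = 1.4316 bits


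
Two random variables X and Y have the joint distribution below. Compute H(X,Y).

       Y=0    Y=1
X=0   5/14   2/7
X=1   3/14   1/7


H(X,Y) = -Σ p(x,y) log₂ p(x,y)
  p(0,0)=5/14: -0.3571 × log₂(0.3571) = 0.5305
  p(0,1)=2/7: -0.2857 × log₂(0.2857) = 0.5164
  p(1,0)=3/14: -0.2143 × log₂(0.2143) = 0.4762
  p(1,1)=1/7: -0.1429 × log₂(0.1429) = 0.4011
H(X,Y) = 1.9242 bits


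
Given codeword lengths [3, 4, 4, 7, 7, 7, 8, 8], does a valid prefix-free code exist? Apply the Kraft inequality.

Kraft inequality: Σ 2^(-l_i) ≤ 1 for prefix-free code
Calculating: 2^(-3) + 2^(-4) + 2^(-4) + 2^(-7) + 2^(-7) + 2^(-7) + 2^(-8) + 2^(-8)
= 0.125 + 0.0625 + 0.0625 + 0.0078125 + 0.0078125 + 0.0078125 + 0.00390625 + 0.00390625
= 0.2812
Since 0.2812 ≤ 1, prefix-free code exists


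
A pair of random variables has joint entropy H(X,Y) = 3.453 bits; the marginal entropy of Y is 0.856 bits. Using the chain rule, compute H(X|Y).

Chain rule: H(X,Y) = H(X|Y) + H(Y)
H(X|Y) = H(X,Y) - H(Y) = 3.453 - 0.856 = 2.597 bits


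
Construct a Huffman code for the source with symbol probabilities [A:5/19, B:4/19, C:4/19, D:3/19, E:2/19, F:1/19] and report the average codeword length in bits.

Huffman tree construction:
Combine smallest probabilities repeatedly
Resulting codes:
  A: 10 (length 2)
  B: 00 (length 2)
  C: 01 (length 2)
  D: 110 (length 3)
  E: 1111 (length 4)
  F: 1110 (length 4)
Average length = Σ p(s) × length(s) = 2.4737 bits


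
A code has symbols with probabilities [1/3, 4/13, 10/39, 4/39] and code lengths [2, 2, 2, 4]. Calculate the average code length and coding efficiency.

Average length L = Σ p_i × l_i = 2.2051 bits
Entropy H = 1.8920 bits
Efficiency η = H/L × 100% = 85.80%


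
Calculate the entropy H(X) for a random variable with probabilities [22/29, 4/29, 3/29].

H(X) = -Σ p(x) log₂ p(x)
  -22/29 × log₂(22/29) = 0.3023
  -4/29 × log₂(4/29) = 0.3942
  -3/29 × log₂(3/29) = 0.3386
H(X) = 1.0351 bits


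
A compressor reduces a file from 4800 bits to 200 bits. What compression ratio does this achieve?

Compression ratio = Original / Compressed
= 4800 / 200 = 24.00:1


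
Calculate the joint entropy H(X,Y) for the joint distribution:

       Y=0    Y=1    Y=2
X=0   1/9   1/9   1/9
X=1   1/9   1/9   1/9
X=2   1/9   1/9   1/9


H(X,Y) = -Σ p(x,y) log₂ p(x,y)
  p(0,0)=1/9: -0.1111 × log₂(0.1111) = 0.3522
  p(0,1)=1/9: -0.1111 × log₂(0.1111) = 0.3522
  p(0,2)=1/9: -0.1111 × log₂(0.1111) = 0.3522
  p(1,0)=1/9: -0.1111 × log₂(0.1111) = 0.3522
  p(1,1)=1/9: -0.1111 × log₂(0.1111) = 0.3522
  p(1,2)=1/9: -0.1111 × log₂(0.1111) = 0.3522
  p(2,0)=1/9: -0.1111 × log₂(0.1111) = 0.3522
  p(2,1)=1/9: -0.1111 × log₂(0.1111) = 0.3522
  p(2,2)=1/9: -0.1111 × log₂(0.1111) = 0.3522
H(X,Y) = 3.1699 bits


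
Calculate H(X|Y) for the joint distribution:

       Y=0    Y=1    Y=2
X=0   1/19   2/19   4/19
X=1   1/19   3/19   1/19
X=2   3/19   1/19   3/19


H(X|Y) = Σ_y p(y) H(X|Y=y)
  p(Y=0) = 5/19, H(X|Y=0) = 1.3710
  p(Y=1) = 6/19, H(X|Y=1) = 1.4591
  p(Y=2) = 8/19, H(X|Y=2) = 1.4056
H(X|Y) = 0.2632×1.3710 + 0.3158×1.4591 + 0.4211×1.4056 = 1.4134 bits


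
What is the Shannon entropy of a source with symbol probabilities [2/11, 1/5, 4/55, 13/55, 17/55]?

H(X) = -Σ p(x) log₂ p(x)
  -2/11 × log₂(2/11) = 0.4472
  -1/5 × log₂(1/5) = 0.4644
  -4/55 × log₂(4/55) = 0.2750
  -13/55 × log₂(13/55) = 0.4919
  -17/55 × log₂(17/55) = 0.5236
H(X) = 2.2020 bits


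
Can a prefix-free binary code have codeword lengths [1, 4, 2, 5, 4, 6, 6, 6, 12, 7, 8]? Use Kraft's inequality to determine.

Kraft inequality: Σ 2^(-l_i) ≤ 1 for prefix-free code
Calculating: 2^(-1) + 2^(-4) + 2^(-2) + 2^(-5) + 2^(-4) + 2^(-6) + 2^(-6) + 2^(-6) + 2^(-12) + 2^(-7) + 2^(-8)
= 0.5 + 0.0625 + 0.25 + 0.03125 + 0.0625 + 0.015625 + 0.015625 + 0.015625 + 0.000244140625 + 0.0078125 + 0.00390625
= 0.9651
Since 0.9651 ≤ 1, prefix-free code exists


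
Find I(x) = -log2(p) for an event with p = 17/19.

Information content I(x) = -log₂(p(x))
I = -log₂(17/19) = -log₂(0.8947)
I = 0.1605 bits


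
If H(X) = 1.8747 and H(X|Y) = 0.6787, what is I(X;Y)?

I(X;Y) = H(X) - H(X|Y)
I(X;Y) = 1.8747 - 0.6787 = 1.196 bits


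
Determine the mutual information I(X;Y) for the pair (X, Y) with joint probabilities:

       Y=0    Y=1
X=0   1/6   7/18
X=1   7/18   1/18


H(X) = 0.9911, H(Y) = 0.9911, H(X,Y) = 1.7223
I(X;Y) = H(X) + H(Y) - H(X,Y) = 0.2599 bits


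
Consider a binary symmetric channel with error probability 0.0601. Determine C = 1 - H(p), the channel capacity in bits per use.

For BSC with error probability p:
C = 1 - H(p) where H(p) is binary entropy
H(0.0601) = -0.0601 × log₂(0.0601) - 0.9399 × log₂(0.9399)
H(p) = 0.3278
C = 1 - 0.3278 = 0.6722 bits/use


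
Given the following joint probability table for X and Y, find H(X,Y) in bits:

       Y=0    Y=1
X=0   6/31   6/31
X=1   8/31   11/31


H(X,Y) = -Σ p(x,y) log₂ p(x,y)
  p(0,0)=6/31: -0.1935 × log₂(0.1935) = 0.4586
  p(0,1)=6/31: -0.1935 × log₂(0.1935) = 0.4586
  p(1,0)=8/31: -0.2581 × log₂(0.2581) = 0.5043
  p(1,1)=11/31: -0.3548 × log₂(0.3548) = 0.5304
H(X,Y) = 1.9518 bits


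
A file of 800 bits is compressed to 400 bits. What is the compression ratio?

Compression ratio = Original / Compressed
= 800 / 400 = 2.00:1


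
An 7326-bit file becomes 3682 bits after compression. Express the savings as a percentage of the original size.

Space savings = (1 - Compressed/Original) × 100%
= (1 - 3682/7326) × 100%
= 49.74%


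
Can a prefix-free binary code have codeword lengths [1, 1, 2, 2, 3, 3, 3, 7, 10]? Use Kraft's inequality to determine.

Kraft inequality: Σ 2^(-l_i) ≤ 1 for prefix-free code
Calculating: 2^(-1) + 2^(-1) + 2^(-2) + 2^(-2) + 2^(-3) + 2^(-3) + 2^(-3) + 2^(-7) + 2^(-10)
= 0.5 + 0.5 + 0.25 + 0.25 + 0.125 + 0.125 + 0.125 + 0.0078125 + 0.0009765625
= 1.8838
Since 1.8838 > 1, prefix-free code does not exist


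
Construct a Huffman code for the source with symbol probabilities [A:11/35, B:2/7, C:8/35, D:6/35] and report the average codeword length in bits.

Huffman tree construction:
Combine smallest probabilities repeatedly
Resulting codes:
  A: 11 (length 2)
  B: 10 (length 2)
  C: 01 (length 2)
  D: 00 (length 2)
Average length = Σ p(s) × length(s) = 2.0000 bits


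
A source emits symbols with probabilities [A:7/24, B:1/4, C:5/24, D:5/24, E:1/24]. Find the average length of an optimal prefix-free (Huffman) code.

Huffman tree construction:
Combine smallest probabilities repeatedly
Resulting codes:
  A: 11 (length 2)
  B: 01 (length 2)
  C: 101 (length 3)
  D: 00 (length 2)
  E: 100 (length 3)
Average length = Σ p(s) × length(s) = 2.2500 bits


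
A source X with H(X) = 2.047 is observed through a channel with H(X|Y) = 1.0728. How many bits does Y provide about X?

I(X;Y) = H(X) - H(X|Y)
I(X;Y) = 2.047 - 1.0728 = 0.9742 bits


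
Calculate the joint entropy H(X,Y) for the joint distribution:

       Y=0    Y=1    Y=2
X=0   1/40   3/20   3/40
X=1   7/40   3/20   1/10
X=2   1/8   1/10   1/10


H(X,Y) = -Σ p(x,y) log₂ p(x,y)
  p(0,0)=1/40: -0.0250 × log₂(0.0250) = 0.1330
  p(0,1)=3/20: -0.1500 × log₂(0.1500) = 0.4105
  p(0,2)=3/40: -0.0750 × log₂(0.0750) = 0.2803
  p(1,0)=7/40: -0.1750 × log₂(0.1750) = 0.4401
  p(1,1)=3/20: -0.1500 × log₂(0.1500) = 0.4105
  p(1,2)=1/10: -0.1000 × log₂(0.1000) = 0.3322
  p(2,0)=1/8: -0.1250 × log₂(0.1250) = 0.3750
  p(2,1)=1/10: -0.1000 × log₂(0.1000) = 0.3322
  p(2,2)=1/10: -0.1000 × log₂(0.1000) = 0.3322
H(X,Y) = 3.0460 bits


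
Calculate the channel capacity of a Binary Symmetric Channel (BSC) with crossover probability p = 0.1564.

For BSC with error probability p:
C = 1 - H(p) where H(p) is binary entropy
H(0.1564) = -0.1564 × log₂(0.1564) - 0.8436 × log₂(0.8436)
H(p) = 0.6256
C = 1 - 0.6256 = 0.3744 bits/use


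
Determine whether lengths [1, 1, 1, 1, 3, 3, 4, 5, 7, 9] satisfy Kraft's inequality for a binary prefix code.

Kraft inequality: Σ 2^(-l_i) ≤ 1 for prefix-free code
Calculating: 2^(-1) + 2^(-1) + 2^(-1) + 2^(-1) + 2^(-3) + 2^(-3) + 2^(-4) + 2^(-5) + 2^(-7) + 2^(-9)
= 0.5 + 0.5 + 0.5 + 0.5 + 0.125 + 0.125 + 0.0625 + 0.03125 + 0.0078125 + 0.001953125
= 2.3535
Since 2.3535 > 1, prefix-free code does not exist


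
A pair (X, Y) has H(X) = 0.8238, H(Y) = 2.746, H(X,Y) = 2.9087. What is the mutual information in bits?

I(X;Y) = H(X) + H(Y) - H(X,Y)
I(X;Y) = 0.8238 + 2.746 - 2.9087 = 0.6611 bits


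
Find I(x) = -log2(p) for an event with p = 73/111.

Information content I(x) = -log₂(p(x))
I = -log₂(73/111) = -log₂(0.6577)
I = 0.6046 bits


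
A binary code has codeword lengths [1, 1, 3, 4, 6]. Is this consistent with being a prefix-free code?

Kraft inequality: Σ 2^(-l_i) ≤ 1 for prefix-free code
Calculating: 2^(-1) + 2^(-1) + 2^(-3) + 2^(-4) + 2^(-6)
= 0.5 + 0.5 + 0.125 + 0.0625 + 0.015625
= 1.2031
Since 1.2031 > 1, prefix-free code does not exist


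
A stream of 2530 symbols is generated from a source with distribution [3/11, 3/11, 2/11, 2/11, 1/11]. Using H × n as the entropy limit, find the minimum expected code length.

Entropy H = 2.2313 bits/symbol
Minimum bits = H × n = 2.2313 × 2530
= 5645.11 bits


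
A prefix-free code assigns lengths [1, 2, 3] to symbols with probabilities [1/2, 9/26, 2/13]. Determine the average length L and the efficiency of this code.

Average length L = Σ p_i × l_i = 1.6538 bits
Entropy H = 1.4452 bits
Efficiency η = H/L × 100% = 87.39%


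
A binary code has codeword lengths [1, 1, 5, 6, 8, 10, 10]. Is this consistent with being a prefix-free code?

Kraft inequality: Σ 2^(-l_i) ≤ 1 for prefix-free code
Calculating: 2^(-1) + 2^(-1) + 2^(-5) + 2^(-6) + 2^(-8) + 2^(-10) + 2^(-10)
= 0.5 + 0.5 + 0.03125 + 0.015625 + 0.00390625 + 0.0009765625 + 0.0009765625
= 1.0527
Since 1.0527 > 1, prefix-free code does not exist


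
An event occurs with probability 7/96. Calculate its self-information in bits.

Information content I(x) = -log₂(p(x))
I = -log₂(7/96) = -log₂(0.0729)
I = 3.7776 bits


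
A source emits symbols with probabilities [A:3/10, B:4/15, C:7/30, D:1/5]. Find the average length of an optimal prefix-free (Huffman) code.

Huffman tree construction:
Combine smallest probabilities repeatedly
Resulting codes:
  A: 11 (length 2)
  B: 10 (length 2)
  C: 01 (length 2)
  D: 00 (length 2)
Average length = Σ p(s) × length(s) = 2.0000 bits


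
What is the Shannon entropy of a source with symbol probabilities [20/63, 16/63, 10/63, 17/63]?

H(X) = -Σ p(x) log₂ p(x)
  -20/63 × log₂(20/63) = 0.5255
  -16/63 × log₂(16/63) = 0.5022
  -10/63 × log₂(10/63) = 0.4215
  -17/63 × log₂(17/63) = 0.5100
H(X) = 1.9591 bits


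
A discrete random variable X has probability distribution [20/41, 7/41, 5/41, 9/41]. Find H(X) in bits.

H(X) = -Σ p(x) log₂ p(x)
  -20/41 × log₂(20/41) = 0.5052
  -7/41 × log₂(7/41) = 0.4354
  -5/41 × log₂(5/41) = 0.3702
  -9/41 × log₂(9/41) = 0.4802
H(X) = 1.7910 bits


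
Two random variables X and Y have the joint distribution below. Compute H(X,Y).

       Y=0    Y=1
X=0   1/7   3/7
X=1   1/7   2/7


H(X,Y) = -Σ p(x,y) log₂ p(x,y)
  p(0,0)=1/7: -0.1429 × log₂(0.1429) = 0.4011
  p(0,1)=3/7: -0.4286 × log₂(0.4286) = 0.5239
  p(1,0)=1/7: -0.1429 × log₂(0.1429) = 0.4011
  p(1,1)=2/7: -0.2857 × log₂(0.2857) = 0.5164
H(X,Y) = 1.8424 bits


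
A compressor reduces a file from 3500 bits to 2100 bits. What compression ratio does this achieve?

Compression ratio = Original / Compressed
= 3500 / 2100 = 1.67:1


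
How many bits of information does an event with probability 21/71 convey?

Information content I(x) = -log₂(p(x))
I = -log₂(21/71) = -log₂(0.2958)
I = 1.7574 bits


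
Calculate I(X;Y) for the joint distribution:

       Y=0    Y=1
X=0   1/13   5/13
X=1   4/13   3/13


H(X) = 0.9957, H(Y) = 0.9612, H(X,Y) = 1.8262
I(X;Y) = H(X) + H(Y) - H(X,Y) = 0.1307 bits


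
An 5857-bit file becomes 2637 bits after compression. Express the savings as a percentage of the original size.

Space savings = (1 - Compressed/Original) × 100%
= (1 - 2637/5857) × 100%
= 54.98%


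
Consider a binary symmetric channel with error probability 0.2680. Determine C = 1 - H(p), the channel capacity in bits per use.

For BSC with error probability p:
C = 1 - H(p) where H(p) is binary entropy
H(0.2680) = -0.2680 × log₂(0.2680) - 0.7320 × log₂(0.7320)
H(p) = 0.8386
C = 1 - 0.8386 = 0.1614 bits/use


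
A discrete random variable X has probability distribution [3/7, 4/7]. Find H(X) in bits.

H(X) = -Σ p(x) log₂ p(x)
  -3/7 × log₂(3/7) = 0.5239
  -4/7 × log₂(4/7) = 0.4613
H(X) = 0.9852 bits


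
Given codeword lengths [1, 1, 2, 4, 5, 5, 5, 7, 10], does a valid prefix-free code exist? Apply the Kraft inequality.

Kraft inequality: Σ 2^(-l_i) ≤ 1 for prefix-free code
Calculating: 2^(-1) + 2^(-1) + 2^(-2) + 2^(-4) + 2^(-5) + 2^(-5) + 2^(-5) + 2^(-7) + 2^(-10)
= 0.5 + 0.5 + 0.25 + 0.0625 + 0.03125 + 0.03125 + 0.03125 + 0.0078125 + 0.0009765625
= 1.4150
Since 1.4150 > 1, prefix-free code does not exist


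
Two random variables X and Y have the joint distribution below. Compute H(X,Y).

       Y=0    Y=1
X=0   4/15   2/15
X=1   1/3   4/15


H(X,Y) = -Σ p(x,y) log₂ p(x,y)
  p(0,0)=4/15: -0.2667 × log₂(0.2667) = 0.5085
  p(0,1)=2/15: -0.1333 × log₂(0.1333) = 0.3876
  p(1,0)=1/3: -0.3333 × log₂(0.3333) = 0.5283
  p(1,1)=4/15: -0.2667 × log₂(0.2667) = 0.5085
H(X,Y) = 1.9329 bits


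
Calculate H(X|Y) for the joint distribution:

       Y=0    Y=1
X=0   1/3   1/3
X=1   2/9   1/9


H(X|Y) = Σ_y p(y) H(X|Y=y)
  p(Y=0) = 5/9, H(X|Y=0) = 0.9710
  p(Y=1) = 4/9, H(X|Y=1) = 0.8113
H(X|Y) = 0.5556×0.9710 + 0.4444×0.8113 = 0.9000 bits


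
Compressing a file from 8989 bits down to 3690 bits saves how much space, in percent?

Space savings = (1 - Compressed/Original) × 100%
= (1 - 3690/8989) × 100%
= 58.95%


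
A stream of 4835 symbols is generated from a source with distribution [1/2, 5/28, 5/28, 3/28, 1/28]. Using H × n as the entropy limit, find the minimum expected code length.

Entropy H = 1.9046 bits/symbol
Minimum bits = H × n = 1.9046 × 4835
= 9208.74 bits


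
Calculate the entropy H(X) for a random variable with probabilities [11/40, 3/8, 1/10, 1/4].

H(X) = -Σ p(x) log₂ p(x)
  -11/40 × log₂(11/40) = 0.5122
  -3/8 × log₂(3/8) = 0.5306
  -1/10 × log₂(1/10) = 0.3322
  -1/4 × log₂(1/4) = 0.5000
H(X) = 1.8750 bits


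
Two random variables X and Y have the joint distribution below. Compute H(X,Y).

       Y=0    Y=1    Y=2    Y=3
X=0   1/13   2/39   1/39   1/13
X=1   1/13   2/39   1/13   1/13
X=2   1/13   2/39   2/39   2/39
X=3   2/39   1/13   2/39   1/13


H(X,Y) = -Σ p(x,y) log₂ p(x,y)
  p(0,0)=1/13: -0.0769 × log₂(0.0769) = 0.2846
  p(0,1)=2/39: -0.0513 × log₂(0.0513) = 0.2198
  p(0,2)=1/39: -0.0256 × log₂(0.0256) = 0.1355
  p(0,3)=1/13: -0.0769 × log₂(0.0769) = 0.2846
  p(1,0)=1/13: -0.0769 × log₂(0.0769) = 0.2846
  p(1,1)=2/39: -0.0513 × log₂(0.0513) = 0.2198
  p(1,2)=1/13: -0.0769 × log₂(0.0769) = 0.2846
  p(1,3)=1/13: -0.0769 × log₂(0.0769) = 0.2846
  p(2,0)=1/13: -0.0769 × log₂(0.0769) = 0.2846
  p(2,1)=2/39: -0.0513 × log₂(0.0513) = 0.2198
  p(2,2)=2/39: -0.0513 × log₂(0.0513) = 0.2198
  p(2,3)=2/39: -0.0513 × log₂(0.0513) = 0.2198
  p(3,0)=2/39: -0.0513 × log₂(0.0513) = 0.2198
  p(3,1)=1/13: -0.0769 × log₂(0.0769) = 0.2846
  p(3,2)=2/39: -0.0513 × log₂(0.0513) = 0.2198
  p(3,3)=1/13: -0.0769 × log₂(0.0769) = 0.2846
H(X,Y) = 3.9511 bits


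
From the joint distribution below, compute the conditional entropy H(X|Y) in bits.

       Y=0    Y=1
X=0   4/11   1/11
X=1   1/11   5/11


H(X|Y) = Σ_y p(y) H(X|Y=y)
  p(Y=0) = 5/11, H(X|Y=0) = 0.7219
  p(Y=1) = 6/11, H(X|Y=1) = 0.6500
H(X|Y) = 0.4545×0.7219 + 0.5455×0.6500 = 0.6827 bits


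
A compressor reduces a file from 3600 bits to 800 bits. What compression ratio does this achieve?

Compression ratio = Original / Compressed
= 3600 / 800 = 4.50:1


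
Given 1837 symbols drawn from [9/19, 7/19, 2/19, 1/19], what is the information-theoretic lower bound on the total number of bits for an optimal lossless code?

Entropy H = 1.6068 bits/symbol
Minimum bits = H × n = 1.6068 × 1837
= 2951.75 bits


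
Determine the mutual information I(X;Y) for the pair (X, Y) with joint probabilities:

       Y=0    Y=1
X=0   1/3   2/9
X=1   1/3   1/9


H(X) = 0.9911, H(Y) = 0.9183, H(X,Y) = 1.8911
I(X;Y) = H(X) + H(Y) - H(X,Y) = 0.0183 bits


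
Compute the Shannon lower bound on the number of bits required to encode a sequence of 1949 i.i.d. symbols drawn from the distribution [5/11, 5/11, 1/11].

Entropy H = 1.3486 bits/symbol
Minimum bits = H × n = 1.3486 × 1949
= 2628.40 bits


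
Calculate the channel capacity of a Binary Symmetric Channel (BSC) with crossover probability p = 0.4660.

For BSC with error probability p:
C = 1 - H(p) where H(p) is binary entropy
H(0.4660) = -0.4660 × log₂(0.4660) - 0.5340 × log₂(0.5340)
H(p) = 0.9967
C = 1 - 0.9967 = 0.0033 bits/use


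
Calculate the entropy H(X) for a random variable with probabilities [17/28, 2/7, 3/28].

H(X) = -Σ p(x) log₂ p(x)
  -17/28 × log₂(17/28) = 0.4371
  -2/7 × log₂(2/7) = 0.5164
  -3/28 × log₂(3/28) = 0.3453
H(X) = 1.2987 bits


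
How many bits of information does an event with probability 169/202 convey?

Information content I(x) = -log₂(p(x))
I = -log₂(169/202) = -log₂(0.8366)
I = 0.2573 bits


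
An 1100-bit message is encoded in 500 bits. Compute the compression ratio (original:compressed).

Compression ratio = Original / Compressed
= 1100 / 500 = 2.20:1


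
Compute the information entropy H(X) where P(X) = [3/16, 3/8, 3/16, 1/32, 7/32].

H(X) = -Σ p(x) log₂ p(x)
  -3/16 × log₂(3/16) = 0.4528
  -3/8 × log₂(3/8) = 0.5306
  -3/16 × log₂(3/16) = 0.4528
  -1/32 × log₂(1/32) = 0.1562
  -7/32 × log₂(7/32) = 0.4796
H(X) = 2.0722 bits


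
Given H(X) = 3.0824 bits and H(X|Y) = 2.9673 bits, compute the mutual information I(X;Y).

I(X;Y) = H(X) - H(X|Y)
I(X;Y) = 3.0824 - 2.9673 = 0.1151 bits


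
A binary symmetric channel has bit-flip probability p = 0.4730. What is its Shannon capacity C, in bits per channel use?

For BSC with error probability p:
C = 1 - H(p) where H(p) is binary entropy
H(0.4730) = -0.4730 × log₂(0.4730) - 0.5270 × log₂(0.5270)
H(p) = 0.9979
C = 1 - 0.9979 = 0.0021 bits/use


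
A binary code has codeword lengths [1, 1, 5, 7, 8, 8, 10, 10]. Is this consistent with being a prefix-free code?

Kraft inequality: Σ 2^(-l_i) ≤ 1 for prefix-free code
Calculating: 2^(-1) + 2^(-1) + 2^(-5) + 2^(-7) + 2^(-8) + 2^(-8) + 2^(-10) + 2^(-10)
= 0.5 + 0.5 + 0.03125 + 0.0078125 + 0.00390625 + 0.00390625 + 0.0009765625 + 0.0009765625
= 1.0488
Since 1.0488 > 1, prefix-free code does not exist


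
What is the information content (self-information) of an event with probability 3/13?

Information content I(x) = -log₂(p(x))
I = -log₂(3/13) = -log₂(0.2308)
I = 2.1155 bits


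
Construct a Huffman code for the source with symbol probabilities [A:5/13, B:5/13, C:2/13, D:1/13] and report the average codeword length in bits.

Huffman tree construction:
Combine smallest probabilities repeatedly
Resulting codes:
  A: 11 (length 2)
  B: 0 (length 1)
  C: 101 (length 3)
  D: 100 (length 3)
Average length = Σ p(s) × length(s) = 1.8462 bits


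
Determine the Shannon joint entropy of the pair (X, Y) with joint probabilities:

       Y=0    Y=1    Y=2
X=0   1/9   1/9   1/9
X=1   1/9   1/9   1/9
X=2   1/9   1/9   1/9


H(X,Y) = -Σ p(x,y) log₂ p(x,y)
  p(0,0)=1/9: -0.1111 × log₂(0.1111) = 0.3522
  p(0,1)=1/9: -0.1111 × log₂(0.1111) = 0.3522
  p(0,2)=1/9: -0.1111 × log₂(0.1111) = 0.3522
  p(1,0)=1/9: -0.1111 × log₂(0.1111) = 0.3522
  p(1,1)=1/9: -0.1111 × log₂(0.1111) = 0.3522
  p(1,2)=1/9: -0.1111 × log₂(0.1111) = 0.3522
  p(2,0)=1/9: -0.1111 × log₂(0.1111) = 0.3522
  p(2,1)=1/9: -0.1111 × log₂(0.1111) = 0.3522
  p(2,2)=1/9: -0.1111 × log₂(0.1111) = 0.3522
H(X,Y) = 3.1699 bits


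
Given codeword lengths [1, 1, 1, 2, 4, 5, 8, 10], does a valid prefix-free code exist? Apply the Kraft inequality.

Kraft inequality: Σ 2^(-l_i) ≤ 1 for prefix-free code
Calculating: 2^(-1) + 2^(-1) + 2^(-1) + 2^(-2) + 2^(-4) + 2^(-5) + 2^(-8) + 2^(-10)
= 0.5 + 0.5 + 0.5 + 0.25 + 0.0625 + 0.03125 + 0.00390625 + 0.0009765625
= 1.8486
Since 1.8486 > 1, prefix-free code does not exist


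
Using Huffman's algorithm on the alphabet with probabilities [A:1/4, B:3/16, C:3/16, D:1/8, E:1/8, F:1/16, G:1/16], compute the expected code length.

Huffman tree construction:
Combine smallest probabilities repeatedly
Resulting codes:
  A: 01 (length 2)
  B: 111 (length 3)
  C: 00 (length 2)
  D: 100 (length 3)
  E: 101 (length 3)
  F: 1100 (length 4)
  G: 1101 (length 4)
Average length = Σ p(s) × length(s) = 2.6875 bits


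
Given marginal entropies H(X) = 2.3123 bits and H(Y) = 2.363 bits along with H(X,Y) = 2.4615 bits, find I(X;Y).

I(X;Y) = H(X) + H(Y) - H(X,Y)
I(X;Y) = 2.3123 + 2.363 - 2.4615 = 2.2138 bits


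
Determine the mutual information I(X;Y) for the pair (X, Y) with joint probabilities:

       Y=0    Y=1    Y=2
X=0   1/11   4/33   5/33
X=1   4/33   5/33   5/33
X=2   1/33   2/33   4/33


H(X) = 1.5300, H(Y) = 1.5487, H(X,Y) = 3.0570
I(X;Y) = H(X) + H(Y) - H(X,Y) = 0.0218 bits


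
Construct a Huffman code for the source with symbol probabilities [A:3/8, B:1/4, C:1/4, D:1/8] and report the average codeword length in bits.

Huffman tree construction:
Combine smallest probabilities repeatedly
Resulting codes:
  A: 11 (length 2)
  B: 01 (length 2)
  C: 10 (length 2)
  D: 00 (length 2)
Average length = Σ p(s) × length(s) = 2.0000 bits


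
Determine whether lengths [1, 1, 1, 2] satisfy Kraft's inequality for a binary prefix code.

Kraft inequality: Σ 2^(-l_i) ≤ 1 for prefix-free code
Calculating: 2^(-1) + 2^(-1) + 2^(-1) + 2^(-2)
= 0.5 + 0.5 + 0.5 + 0.25
= 1.7500
Since 1.7500 > 1, prefix-free code does not exist


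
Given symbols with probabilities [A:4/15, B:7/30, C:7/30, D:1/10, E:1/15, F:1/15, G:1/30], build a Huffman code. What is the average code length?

Huffman tree construction:
Combine smallest probabilities repeatedly
Resulting codes:
  A: 10 (length 2)
  B: 00 (length 2)
  C: 01 (length 2)
  D: 1111 (length 4)
  E: 1101 (length 4)
  F: 1110 (length 4)
  G: 1100 (length 4)
Average length = Σ p(s) × length(s) = 2.5333 bits


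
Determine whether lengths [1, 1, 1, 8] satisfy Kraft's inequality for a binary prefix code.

Kraft inequality: Σ 2^(-l_i) ≤ 1 for prefix-free code
Calculating: 2^(-1) + 2^(-1) + 2^(-1) + 2^(-8)
= 0.5 + 0.5 + 0.5 + 0.00390625
= 1.5039
Since 1.5039 > 1, prefix-free code does not exist


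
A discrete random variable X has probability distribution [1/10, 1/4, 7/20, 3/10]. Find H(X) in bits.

H(X) = -Σ p(x) log₂ p(x)
  -1/10 × log₂(1/10) = 0.3322
  -1/4 × log₂(1/4) = 0.5000
  -7/20 × log₂(7/20) = 0.5301
  -3/10 × log₂(3/10) = 0.5211
H(X) = 1.8834 bits


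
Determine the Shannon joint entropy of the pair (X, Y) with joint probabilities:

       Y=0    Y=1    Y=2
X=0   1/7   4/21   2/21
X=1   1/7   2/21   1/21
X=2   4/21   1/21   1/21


H(X,Y) = -Σ p(x,y) log₂ p(x,y)
  p(0,0)=1/7: -0.1429 × log₂(0.1429) = 0.4011
  p(0,1)=4/21: -0.1905 × log₂(0.1905) = 0.4557
  p(0,2)=2/21: -0.0952 × log₂(0.0952) = 0.3231
  p(1,0)=1/7: -0.1429 × log₂(0.1429) = 0.4011
  p(1,1)=2/21: -0.0952 × log₂(0.0952) = 0.3231
  p(1,2)=1/21: -0.0476 × log₂(0.0476) = 0.2092
  p(2,0)=4/21: -0.1905 × log₂(0.1905) = 0.4557
  p(2,1)=1/21: -0.0476 × log₂(0.0476) = 0.2092
  p(2,2)=1/21: -0.0476 × log₂(0.0476) = 0.2092
H(X,Y) = 2.9871 bits


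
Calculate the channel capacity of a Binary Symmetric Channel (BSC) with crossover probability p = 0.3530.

For BSC with error probability p:
C = 1 - H(p) where H(p) is binary entropy
H(0.3530) = -0.3530 × log₂(0.3530) - 0.6470 × log₂(0.6470)
H(p) = 0.9367
C = 1 - 0.9367 = 0.0633 bits/use


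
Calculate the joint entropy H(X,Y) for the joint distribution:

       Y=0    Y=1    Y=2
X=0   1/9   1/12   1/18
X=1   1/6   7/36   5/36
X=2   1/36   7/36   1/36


H(X,Y) = -Σ p(x,y) log₂ p(x,y)
  p(0,0)=1/9: -0.1111 × log₂(0.1111) = 0.3522
  p(0,1)=1/12: -0.0833 × log₂(0.0833) = 0.2987
  p(0,2)=1/18: -0.0556 × log₂(0.0556) = 0.2317
  p(1,0)=1/6: -0.1667 × log₂(0.1667) = 0.4308
  p(1,1)=7/36: -0.1944 × log₂(0.1944) = 0.4594
  p(1,2)=5/36: -0.1389 × log₂(0.1389) = 0.3956
  p(2,0)=1/36: -0.0278 × log₂(0.0278) = 0.1436
  p(2,1)=7/36: -0.1944 × log₂(0.1944) = 0.4594
  p(2,2)=1/36: -0.0278 × log₂(0.0278) = 0.1436
H(X,Y) = 2.9150 bits


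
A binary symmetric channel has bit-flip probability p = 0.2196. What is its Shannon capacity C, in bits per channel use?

For BSC with error probability p:
C = 1 - H(p) where H(p) is binary entropy
H(0.2196) = -0.2196 × log₂(0.2196) - 0.7804 × log₂(0.7804)
H(p) = 0.7594
C = 1 - 0.7594 = 0.2406 bits/use


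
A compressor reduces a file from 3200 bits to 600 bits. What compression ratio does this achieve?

Compression ratio = Original / Compressed
= 3200 / 600 = 5.33:1


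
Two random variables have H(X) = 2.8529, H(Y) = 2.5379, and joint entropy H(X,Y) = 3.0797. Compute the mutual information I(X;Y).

I(X;Y) = H(X) + H(Y) - H(X,Y)
I(X;Y) = 2.8529 + 2.5379 - 3.0797 = 2.3111 bits


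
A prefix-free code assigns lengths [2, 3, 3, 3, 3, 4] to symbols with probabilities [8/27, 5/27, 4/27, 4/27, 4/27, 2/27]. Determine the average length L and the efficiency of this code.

Average length L = Σ p_i × l_i = 2.7778 bits
Entropy H = 2.4730 bits
Efficiency η = H/L × 100% = 89.03%


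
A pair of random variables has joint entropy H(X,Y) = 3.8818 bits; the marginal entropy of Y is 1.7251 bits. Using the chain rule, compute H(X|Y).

Chain rule: H(X,Y) = H(X|Y) + H(Y)
H(X|Y) = H(X,Y) - H(Y) = 3.8818 - 1.7251 = 2.1567 bits


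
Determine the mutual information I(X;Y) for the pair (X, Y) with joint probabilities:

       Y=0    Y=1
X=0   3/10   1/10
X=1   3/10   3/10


H(X) = 0.9710, H(Y) = 0.9710, H(X,Y) = 1.8955
I(X;Y) = H(X) + H(Y) - H(X,Y) = 0.0464 bits


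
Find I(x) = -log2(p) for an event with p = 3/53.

Information content I(x) = -log₂(p(x))
I = -log₂(3/53) = -log₂(0.0566)
I = 4.1430 bits


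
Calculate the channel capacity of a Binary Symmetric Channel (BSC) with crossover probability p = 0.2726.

For BSC with error probability p:
C = 1 - H(p) where H(p) is binary entropy
H(0.2726) = -0.2726 × log₂(0.2726) - 0.7274 × log₂(0.7274)
H(p) = 0.8452
C = 1 - 0.8452 = 0.1548 bits/use


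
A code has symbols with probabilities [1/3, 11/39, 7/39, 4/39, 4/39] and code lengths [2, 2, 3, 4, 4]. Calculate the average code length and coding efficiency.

Average length L = Σ p_i × l_i = 2.5897 bits
Entropy H = 2.1620 bits
Efficiency η = H/L × 100% = 83.48%


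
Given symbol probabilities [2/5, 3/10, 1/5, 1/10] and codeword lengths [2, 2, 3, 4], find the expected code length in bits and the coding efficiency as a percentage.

Average length L = Σ p_i × l_i = 2.4000 bits
Entropy H = 1.8464 bits
Efficiency η = H/L × 100% = 76.93%


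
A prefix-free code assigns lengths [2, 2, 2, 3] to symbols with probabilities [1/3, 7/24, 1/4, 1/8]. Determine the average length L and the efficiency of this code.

Average length L = Σ p_i × l_i = 2.1250 bits
Entropy H = 1.9218 bits
Efficiency η = H/L × 100% = 90.44%


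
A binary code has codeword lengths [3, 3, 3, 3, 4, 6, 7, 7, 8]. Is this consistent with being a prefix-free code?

Kraft inequality: Σ 2^(-l_i) ≤ 1 for prefix-free code
Calculating: 2^(-3) + 2^(-3) + 2^(-3) + 2^(-3) + 2^(-4) + 2^(-6) + 2^(-7) + 2^(-7) + 2^(-8)
= 0.125 + 0.125 + 0.125 + 0.125 + 0.0625 + 0.015625 + 0.0078125 + 0.0078125 + 0.00390625
= 0.5977
Since 0.5977 ≤ 1, prefix-free code exists


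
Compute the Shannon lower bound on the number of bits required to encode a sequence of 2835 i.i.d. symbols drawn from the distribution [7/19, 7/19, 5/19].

Entropy H = 1.5683 bits/symbol
Minimum bits = H × n = 1.5683 × 2835
= 4446.18 bits


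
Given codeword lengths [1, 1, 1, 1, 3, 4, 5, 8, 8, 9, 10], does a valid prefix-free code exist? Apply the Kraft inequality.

Kraft inequality: Σ 2^(-l_i) ≤ 1 for prefix-free code
Calculating: 2^(-1) + 2^(-1) + 2^(-1) + 2^(-1) + 2^(-3) + 2^(-4) + 2^(-5) + 2^(-8) + 2^(-8) + 2^(-9) + 2^(-10)
= 0.5 + 0.5 + 0.5 + 0.5 + 0.125 + 0.0625 + 0.03125 + 0.00390625 + 0.00390625 + 0.001953125 + 0.0009765625
= 2.2295
Since 2.2295 > 1, prefix-free code does not exist


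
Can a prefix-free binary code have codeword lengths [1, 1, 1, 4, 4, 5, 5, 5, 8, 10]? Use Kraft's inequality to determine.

Kraft inequality: Σ 2^(-l_i) ≤ 1 for prefix-free code
Calculating: 2^(-1) + 2^(-1) + 2^(-1) + 2^(-4) + 2^(-4) + 2^(-5) + 2^(-5) + 2^(-5) + 2^(-8) + 2^(-10)
= 0.5 + 0.5 + 0.5 + 0.0625 + 0.0625 + 0.03125 + 0.03125 + 0.03125 + 0.00390625 + 0.0009765625
= 1.7236
Since 1.7236 > 1, prefix-free code does not exist
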